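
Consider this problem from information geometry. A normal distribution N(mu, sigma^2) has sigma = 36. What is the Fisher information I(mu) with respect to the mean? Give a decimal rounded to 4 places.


The Fisher information for the mean of a normal distribution is I(mu) = 1/sigma^2.
sigma = 36, so sigma^2 = 1296.
I(mu) = 1/1296 = 0.0008

0.0008


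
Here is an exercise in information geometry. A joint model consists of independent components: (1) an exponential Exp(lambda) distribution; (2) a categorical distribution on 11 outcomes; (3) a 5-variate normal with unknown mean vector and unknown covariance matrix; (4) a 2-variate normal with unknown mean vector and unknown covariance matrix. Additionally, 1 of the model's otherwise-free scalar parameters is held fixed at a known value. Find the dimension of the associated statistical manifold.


The dimension of a statistical manifold equals the number of free
(independent) real parameters of the model. For a product of independent
blocks the parameter counts add.
- exponential (lambda): 1.
- categorical on 11 outcomes (probabilities sum to 1): 11-1 = 10.
- 5-variate normal: 5 (mean) + 5*6/2 = 15 (symmetric covariance) = 20.
- 2-variate normal: 2 (mean) + 2*3/2 = 3 (symmetric covariance) = 5.
Total = 1 + 10 + 20 + 5 = 36.
1 parameter(s) fixed at known values: 36 - 1 = 35.
Dimension = 35

35


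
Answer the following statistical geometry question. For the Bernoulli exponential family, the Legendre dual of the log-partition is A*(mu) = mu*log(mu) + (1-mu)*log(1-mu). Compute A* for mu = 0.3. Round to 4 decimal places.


Legendre transform for Bernoulli:
A*(mu) = mu*log(mu) + (1-mu)*log(1-mu).
mu = 0.3, 1-mu = 0.7.
mu*log(mu) = 0.3*log(0.3) = -0.361192.
(1-mu)*log(1-mu) = 0.7*log(0.7) = -0.249672.
A* = -0.361192 + -0.249672 = -0.6109

-0.6109


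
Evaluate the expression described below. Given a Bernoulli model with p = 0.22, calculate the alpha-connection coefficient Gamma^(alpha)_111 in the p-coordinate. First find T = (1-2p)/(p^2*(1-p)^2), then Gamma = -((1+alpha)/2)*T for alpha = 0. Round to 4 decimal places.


Skewness (Amari-Chentsov) tensor: T = (1-2p)/(p^2*(1-p)^2).
p = 0.22, 1-2p = 0.56, p^2 = 0.0484, (1-p)^2 = 0.6084.
T = 0.56/(0.0484 * 0.6084) = 19.017502.
In the p-coordinate, Gamma^(alpha) = Gamma^(0) - (alpha/2)*T with Gamma^(0) = (1/2)*g'(p) = -T/2,
so Gamma^(alpha) = -((1+alpha)/2)*T.
alpha = 0, -(1+alpha)/2 = -0.5.
Gamma = -0.5 * 19.017502 = -9.5088

-9.5088


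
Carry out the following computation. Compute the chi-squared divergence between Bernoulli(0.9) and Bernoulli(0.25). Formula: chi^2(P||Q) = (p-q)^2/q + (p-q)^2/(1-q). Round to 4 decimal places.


Chi-squared divergence between Bernoulli distributions:
chi^2 = (p-q)^2/q + (p-q)^2/(1-q).
p = 0.9, q = 0.25, p-q = 0.65.
(p-q)^2 = 0.4225.
term1 = 0.4225/0.25 = 1.69.
term2 = 0.4225/0.75 = 0.563333.
chi^2 = 1.69 + 0.563333 = 2.2533

2.2533


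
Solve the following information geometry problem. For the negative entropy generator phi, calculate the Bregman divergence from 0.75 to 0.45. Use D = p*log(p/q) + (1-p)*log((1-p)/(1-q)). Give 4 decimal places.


Bregman divergence with negative entropy generator:
D = p*log(p/q) + (1-p)*log((1-p)/(1-q)).
p = 0.75, q = 0.45.
p*log(p/q) = 0.75*log(0.75/0.45) = 0.383119.
(1-p)*log((1-p)/(1-q)) = 0.25*log(0.25/0.55) = -0.197114.
D = 0.383119 + -0.197114 = 0.1860

0.1860


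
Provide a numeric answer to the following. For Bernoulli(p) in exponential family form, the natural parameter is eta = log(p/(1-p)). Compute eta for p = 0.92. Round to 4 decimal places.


Natural parameter for Bernoulli: eta = log(p/(1-p)).
p = 0.92, 1-p = 0.08.
p/(1-p) = 11.5.
eta = log(11.5) = 2.4423

2.4423


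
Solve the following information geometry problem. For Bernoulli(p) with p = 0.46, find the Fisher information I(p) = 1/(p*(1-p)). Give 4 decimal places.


For Bernoulli(p), Fisher information is I(p) = 1/(p*(1-p)).
p = 0.46, 1-p = 0.54.
p*(1-p) = 0.2484.
I(p) = 1/0.2484 = 4.0258

4.0258


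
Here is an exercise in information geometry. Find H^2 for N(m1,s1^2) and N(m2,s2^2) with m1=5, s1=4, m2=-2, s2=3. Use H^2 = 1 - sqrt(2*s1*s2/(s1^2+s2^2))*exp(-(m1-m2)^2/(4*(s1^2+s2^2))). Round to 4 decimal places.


Squared Hellinger distance for Gaussians:
H^2 = 1 - sqrt(2*s1*s2/(s1^2+s2^2)) * exp(-(m1-m2)^2/(4*(s1^2+s2^2))).
s1^2 = 16, s2^2 = 9, s1^2+s2^2 = 25.
sqrt(2*4*3/(25)) = 0.979796.
(m1-m2)^2 = (7)^2 = 49.
exp(-49/(4*25)) = exp(-0.49) = 0.612626.
H^2 = 1 - 0.979796*0.612626 = 0.3998

0.3998


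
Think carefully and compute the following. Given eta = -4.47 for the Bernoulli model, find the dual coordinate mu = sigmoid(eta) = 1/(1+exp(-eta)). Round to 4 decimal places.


Dual coordinate (expectation parameter) for Bernoulli:
mu = 1/(1+exp(-eta)).
eta = -4.47.
exp(-eta) = exp(4.47) = 87.356723.
mu = 1/(1+87.356723) = 0.0113

0.0113


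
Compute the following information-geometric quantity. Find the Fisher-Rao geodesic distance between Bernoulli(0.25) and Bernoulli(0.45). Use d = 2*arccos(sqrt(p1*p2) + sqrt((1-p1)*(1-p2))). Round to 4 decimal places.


Geodesic distance on Bernoulli manifold:
d(p1,p2) = 2*arccos(sqrt(p1*p2) + sqrt((1-p1)*(1-p2))).
sqrt(p1*p2) = sqrt(0.25*0.45) = 0.33541.
sqrt((1-p1)*(1-p2)) = sqrt(0.75*0.55) = 0.642262.
arg = 0.33541 + 0.642262 = 0.977672.
d = 2*arccos(0.977672) = 0.4234

0.4234


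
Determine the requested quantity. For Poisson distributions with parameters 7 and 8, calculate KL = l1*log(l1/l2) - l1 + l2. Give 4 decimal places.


KL divergence for Poisson:
KL = l1*log(l1/l2) - l1 + l2.
l1 = 7, l2 = 8.
log(7/8) = -0.133531.
l1*log(l1/l2) = 7 * -0.133531 = -0.93472.
KL = -0.93472 - 7 + 8 = 0.0653

0.0653


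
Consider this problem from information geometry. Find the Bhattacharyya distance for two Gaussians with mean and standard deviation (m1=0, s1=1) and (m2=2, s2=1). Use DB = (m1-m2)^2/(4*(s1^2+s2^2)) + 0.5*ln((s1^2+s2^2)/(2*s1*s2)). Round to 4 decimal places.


Bhattacharyya distance between two Gaussians:
DB = (m1-m2)^2/(4*(s1^2+s2^2)) + (1/2)*ln((s1^2+s2^2)/(2*s1*s2)).
(m1-m2)^2 = (-2)^2 = 4.
s1^2+s2^2 = 1 + 1 = 2.
term1 = 4/8 = 0.5.
term2 = 0.5*ln(2/2.0) = 0.0.
DB = 0.5 + 0.0 = 0.5000

0.5000


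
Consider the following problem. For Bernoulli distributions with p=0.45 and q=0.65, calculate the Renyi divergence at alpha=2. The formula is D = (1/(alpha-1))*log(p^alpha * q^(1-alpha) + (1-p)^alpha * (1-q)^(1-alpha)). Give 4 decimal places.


Renyi divergence of order alpha between Bernoulli distributions:
D = (1/(alpha-1))*log(p^alpha * q^(1-alpha) + (1-p)^alpha * (1-q)^(1-alpha)).
alpha = 2, p = 0.45, q = 0.65.
p^alpha * q^(1-alpha) = 0.45^2 * 0.65^-1 = 0.311538.
(1-p)^alpha * (1-q)^(1-alpha) = 0.55^2 * 0.35^-1 = 0.864286.
sum = 0.311538 + 0.864286 = 1.175824.
D = (1/1)*log(1.175824) = 0.1620

0.1620


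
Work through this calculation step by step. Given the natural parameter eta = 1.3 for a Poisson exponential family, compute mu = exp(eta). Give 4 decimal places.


Expectation parameter for Poisson exponential family:
mu = exp(eta).
eta = 1.3.
mu = exp(1.3) = 3.6693

3.6693


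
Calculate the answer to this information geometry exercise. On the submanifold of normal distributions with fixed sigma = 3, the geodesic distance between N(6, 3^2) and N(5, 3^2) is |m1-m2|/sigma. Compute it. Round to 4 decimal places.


On the fixed-variance normal subfamily, geodesic distance = |m1-m2|/sigma.
|6 - 5| = 1.
sigma = 3.
d = 1/3 = 0.3333

0.3333


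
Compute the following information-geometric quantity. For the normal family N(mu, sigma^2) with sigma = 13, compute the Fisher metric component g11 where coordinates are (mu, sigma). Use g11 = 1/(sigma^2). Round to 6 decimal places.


For the 2-parameter normal family, the Fisher metric has:
  g11 = 1/sigma^2, g22 = 2/sigma^2.
sigma = 13, sigma^2 = 169.
g11 = 0.005917

0.005917


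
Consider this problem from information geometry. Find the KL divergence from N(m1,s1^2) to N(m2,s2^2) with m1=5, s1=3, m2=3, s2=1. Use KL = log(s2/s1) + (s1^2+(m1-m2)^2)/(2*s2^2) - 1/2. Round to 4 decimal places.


KL divergence between normal distributions:
KL = log(s2/s1) + (s1^2 + (m1-m2)^2)/(2*s2^2) - 1/2.
log(1/3) = -1.098612.
(3^2 + (5-3)^2)/(2*1^2) = (9 + 4)/2 = 6.5.
KL = -1.098612 + 6.5 - 0.5 = 4.9014

4.9014


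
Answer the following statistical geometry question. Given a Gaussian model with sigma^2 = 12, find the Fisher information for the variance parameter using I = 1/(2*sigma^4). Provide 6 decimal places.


Fisher information for variance: I(sigma^2) = 1/(2*sigma^4).
sigma^2 = 12, so sigma^4 = 144.
I = 1/(2*144) = 1/288 = 0.003472

0.003472


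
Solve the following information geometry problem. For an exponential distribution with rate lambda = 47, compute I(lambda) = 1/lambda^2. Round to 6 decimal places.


Fisher information for exponential: I(lambda) = 1/lambda^2.
lambda = 47, lambda^2 = 2209.
I = 1/2209 = 0.000453

0.000453


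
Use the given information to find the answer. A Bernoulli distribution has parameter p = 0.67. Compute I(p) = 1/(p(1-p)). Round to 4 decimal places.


For Bernoulli(p), Fisher information is I(p) = 1/(p*(1-p)).
p = 0.67, 1-p = 0.33.
p*(1-p) = 0.2211.
I(p) = 1/0.2211 = 4.5228

4.5228


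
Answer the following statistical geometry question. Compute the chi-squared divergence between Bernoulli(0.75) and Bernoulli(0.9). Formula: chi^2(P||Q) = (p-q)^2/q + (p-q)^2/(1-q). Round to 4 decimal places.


Chi-squared divergence between Bernoulli distributions:
chi^2 = (p-q)^2/q + (p-q)^2/(1-q).
p = 0.75, q = 0.9, p-q = -0.15.
(p-q)^2 = 0.0225.
term1 = 0.0225/0.9 = 0.025.
term2 = 0.0225/0.1 = 0.225.
chi^2 = 0.025 + 0.225 = 0.2500

0.2500


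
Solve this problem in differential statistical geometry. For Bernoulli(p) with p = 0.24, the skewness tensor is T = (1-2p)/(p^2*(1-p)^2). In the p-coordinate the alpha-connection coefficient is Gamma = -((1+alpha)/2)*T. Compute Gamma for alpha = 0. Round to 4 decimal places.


Skewness (Amari-Chentsov) tensor: T = (1-2p)/(p^2*(1-p)^2).
p = 0.24, 1-2p = 0.52, p^2 = 0.0576, (1-p)^2 = 0.5776.
T = 0.52/(0.0576 * 0.5776) = 15.629809.
In the p-coordinate, Gamma^(alpha) = Gamma^(0) - (alpha/2)*T with Gamma^(0) = (1/2)*g'(p) = -T/2,
so Gamma^(alpha) = -((1+alpha)/2)*T.
alpha = 0, -(1+alpha)/2 = -0.5.
Gamma = -0.5 * 15.629809 = -7.8149

-7.8149


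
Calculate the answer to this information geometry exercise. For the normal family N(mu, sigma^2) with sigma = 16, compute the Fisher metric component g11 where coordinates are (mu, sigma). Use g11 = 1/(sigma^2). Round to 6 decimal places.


For the 2-parameter normal family, the Fisher metric has:
  g11 = 1/sigma^2, g22 = 2/sigma^2.
sigma = 16, sigma^2 = 256.
g11 = 0.003906

0.003906


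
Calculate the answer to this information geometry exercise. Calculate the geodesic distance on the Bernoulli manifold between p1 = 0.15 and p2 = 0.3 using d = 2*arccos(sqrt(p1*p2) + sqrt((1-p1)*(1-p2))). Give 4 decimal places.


Geodesic distance on Bernoulli manifold:
d(p1,p2) = 2*arccos(sqrt(p1*p2) + sqrt((1-p1)*(1-p2))).
sqrt(p1*p2) = sqrt(0.15*0.3) = 0.212132.
sqrt((1-p1)*(1-p2)) = sqrt(0.85*0.7) = 0.771362.
arg = 0.212132 + 0.771362 = 0.983494.
d = 2*arccos(0.983494) = 0.3639

0.3639


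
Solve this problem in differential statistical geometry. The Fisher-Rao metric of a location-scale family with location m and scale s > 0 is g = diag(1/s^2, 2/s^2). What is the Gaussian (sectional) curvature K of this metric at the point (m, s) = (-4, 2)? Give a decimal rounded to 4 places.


The metric has the form g = (A dm^2 + B ds^2)/s^2 with A = 1, B = 2.
Substitute u = sqrt(A/B)*m: g = B*(du^2 + ds^2)/s^2, i.e. B times the
Poincare upper half-plane metric, which has constant Gaussian curvature -1.
Scaling a 2D metric by a constant c divides the Gaussian curvature by c,
so K = -1/B = -1/(2) = -0.5000 everywhere (the point (m, s) = (-4, 2) is irrelevant:
the curvature is constant).
The requested Gaussian curvature is K = -0.5000.

-0.5000


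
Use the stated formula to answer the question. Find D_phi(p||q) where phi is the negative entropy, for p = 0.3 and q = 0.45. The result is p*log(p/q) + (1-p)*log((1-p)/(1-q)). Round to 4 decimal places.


Bregman divergence with negative entropy generator:
D = p*log(p/q) + (1-p)*log((1-p)/(1-q)).
p = 0.3, q = 0.45.
p*log(p/q) = 0.3*log(0.3/0.45) = -0.12164.
(1-p)*log((1-p)/(1-q)) = 0.7*log(0.7/0.55) = 0.168813.
D = -0.12164 + 0.168813 = 0.0472

0.0472


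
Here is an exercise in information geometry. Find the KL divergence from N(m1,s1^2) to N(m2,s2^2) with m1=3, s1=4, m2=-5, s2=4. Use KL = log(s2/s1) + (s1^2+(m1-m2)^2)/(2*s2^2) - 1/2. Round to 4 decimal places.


KL divergence between normal distributions:
KL = log(s2/s1) + (s1^2 + (m1-m2)^2)/(2*s2^2) - 1/2.
log(4/4) = 0.0.
(4^2 + (3--5)^2)/(2*4^2) = (16 + 64)/32 = 2.5.
KL = 0.0 + 2.5 - 0.5 = 2.0000

2.0000


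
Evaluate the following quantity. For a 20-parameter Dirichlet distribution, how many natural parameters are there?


Exponential family dimension calculation:
Dirichlet with 20 components has 20 natural parameters.

20


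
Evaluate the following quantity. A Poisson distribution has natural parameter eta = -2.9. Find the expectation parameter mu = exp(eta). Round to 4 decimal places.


Expectation parameter for Poisson exponential family:
mu = exp(eta).
eta = -2.9.
mu = exp(-2.9) = 0.0550

0.0550


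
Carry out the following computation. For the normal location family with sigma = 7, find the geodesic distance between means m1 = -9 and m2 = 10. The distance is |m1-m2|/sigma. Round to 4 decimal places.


On the fixed-variance normal subfamily, geodesic distance = |m1-m2|/sigma.
|-9 - 10| = 19.
sigma = 7.
d = 19/7 = 2.7143

2.7143


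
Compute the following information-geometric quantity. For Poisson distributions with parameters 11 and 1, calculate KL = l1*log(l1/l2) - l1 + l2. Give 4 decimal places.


KL divergence for Poisson:
KL = l1*log(l1/l2) - l1 + l2.
l1 = 11, l2 = 1.
log(11/1) = 2.397895.
l1*log(l1/l2) = 11 * 2.397895 = 26.376848.
KL = 26.376848 - 11 + 1 = 16.3768

16.3768


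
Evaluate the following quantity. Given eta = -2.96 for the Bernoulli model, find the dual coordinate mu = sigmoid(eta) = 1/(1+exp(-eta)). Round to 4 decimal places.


Dual coordinate (expectation parameter) for Bernoulli:
mu = 1/(1+exp(-eta)).
eta = -2.96.
exp(-eta) = exp(2.96) = 19.297972.
mu = 1/(1+19.297972) = 0.0493

0.0493


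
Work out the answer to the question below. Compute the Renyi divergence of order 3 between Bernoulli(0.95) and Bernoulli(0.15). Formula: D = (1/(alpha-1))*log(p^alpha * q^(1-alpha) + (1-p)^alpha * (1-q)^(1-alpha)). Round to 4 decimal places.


Renyi divergence of order alpha between Bernoulli distributions:
D = (1/(alpha-1))*log(p^alpha * q^(1-alpha) + (1-p)^alpha * (1-q)^(1-alpha)).
alpha = 3, p = 0.95, q = 0.15.
p^alpha * q^(1-alpha) = 0.95^3 * 0.15^-2 = 38.105556.
(1-p)^alpha * (1-q)^(1-alpha) = 0.05^3 * 0.85^-2 = 0.000173.
sum = 38.105556 + 0.000173 = 38.105729.
D = (1/2)*log(38.105729) = 1.8202

1.8202


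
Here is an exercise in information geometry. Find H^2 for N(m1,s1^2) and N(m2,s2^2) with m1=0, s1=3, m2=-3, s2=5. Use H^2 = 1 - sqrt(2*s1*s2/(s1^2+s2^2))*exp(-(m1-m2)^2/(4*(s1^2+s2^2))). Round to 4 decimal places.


Squared Hellinger distance for Gaussians:
H^2 = 1 - sqrt(2*s1*s2/(s1^2+s2^2)) * exp(-(m1-m2)^2/(4*(s1^2+s2^2))).
s1^2 = 9, s2^2 = 25, s1^2+s2^2 = 34.
sqrt(2*3*5/(34)) = 0.939336.
(m1-m2)^2 = (3)^2 = 9.
exp(-9/(4*34)) = exp(-0.066176) = 0.935966.
H^2 = 1 - 0.939336*0.935966 = 0.1208

0.1208


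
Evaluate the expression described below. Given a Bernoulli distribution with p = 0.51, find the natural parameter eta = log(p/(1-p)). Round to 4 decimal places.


Natural parameter for Bernoulli: eta = log(p/(1-p)).
p = 0.51, 1-p = 0.49.
p/(1-p) = 1.040816.
eta = log(1.040816) = 0.0400

0.0400


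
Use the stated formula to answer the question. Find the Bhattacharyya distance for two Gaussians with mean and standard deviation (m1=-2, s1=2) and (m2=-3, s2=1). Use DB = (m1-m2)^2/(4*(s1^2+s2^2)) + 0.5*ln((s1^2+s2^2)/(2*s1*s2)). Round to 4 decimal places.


Bhattacharyya distance between two Gaussians:
DB = (m1-m2)^2/(4*(s1^2+s2^2)) + (1/2)*ln((s1^2+s2^2)/(2*s1*s2)).
(m1-m2)^2 = (1)^2 = 1.
s1^2+s2^2 = 4 + 1 = 5.
term1 = 1/20 = 0.05.
term2 = 0.5*ln(5/4.0) = 0.111572.
DB = 0.05 + 0.111572 = 0.1616

0.1616


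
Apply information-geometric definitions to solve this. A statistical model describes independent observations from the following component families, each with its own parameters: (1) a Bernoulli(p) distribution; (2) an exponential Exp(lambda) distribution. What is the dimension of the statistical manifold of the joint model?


The dimension of a statistical manifold equals the number of free
(independent) real parameters of the model. For a product of independent
blocks the parameter counts add.
- Bernoulli (p): 1.
- exponential (lambda): 1.
Total = 1 + 1 = 2.
Dimension = 2

2


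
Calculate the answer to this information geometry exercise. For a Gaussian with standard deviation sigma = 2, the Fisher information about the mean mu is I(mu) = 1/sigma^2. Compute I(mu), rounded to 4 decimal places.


The Fisher information for the mean of a normal distribution is I(mu) = 1/sigma^2.
sigma = 2, so sigma^2 = 4.
I(mu) = 1/4 = 0.2500

0.2500


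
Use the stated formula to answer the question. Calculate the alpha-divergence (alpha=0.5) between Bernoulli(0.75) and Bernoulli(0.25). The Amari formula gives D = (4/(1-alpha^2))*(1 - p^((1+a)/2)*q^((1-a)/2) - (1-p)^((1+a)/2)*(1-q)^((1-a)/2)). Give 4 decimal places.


Amari alpha-divergence:
D = (4/(1-alpha^2))*(1 - p^((1+a)/2)*q^((1-a)/2) - (1-p)^((1+a)/2)*(1-q)^((1-a)/2)).
alpha = 0.5, p = 0.75, q = 0.25.
e1 = (1+alpha)/2 = 0.75, e2 = (1-alpha)/2 = 0.25.
t1 = p^e1 * q^e2 = 0.75^0.75 * 0.25^0.25 = 0.569877.
t2 = (1-p)^e1 * (1-q)^e2 = 0.25^0.75 * 0.75^0.25 = 0.329019.
4/(1-alpha^2) = 5.333333.
D = 5.333333*(1 - 0.569877 - 0.329019) = 0.5392

0.5392


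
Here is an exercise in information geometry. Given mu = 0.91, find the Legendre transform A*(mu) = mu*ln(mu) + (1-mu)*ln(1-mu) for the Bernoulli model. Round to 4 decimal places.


Legendre transform for Bernoulli:
A*(mu) = mu*log(mu) + (1-mu)*log(1-mu).
mu = 0.91, 1-mu = 0.09.
mu*log(mu) = 0.91*log(0.91) = -0.085823.
(1-mu)*log(1-mu) = 0.09*log(0.09) = -0.216715.
A* = -0.085823 + -0.216715 = -0.3025

-0.3025


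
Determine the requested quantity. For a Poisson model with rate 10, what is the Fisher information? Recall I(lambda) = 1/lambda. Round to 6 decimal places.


Fisher information for Poisson: I(lambda) = 1/lambda.
lambda = 10.
I(lambda) = 1/10 = 0.100000

0.100000


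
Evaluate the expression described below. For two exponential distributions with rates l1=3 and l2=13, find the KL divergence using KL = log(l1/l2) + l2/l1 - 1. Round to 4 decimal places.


KL divergence for exponential family:
KL = log(l1/l2) + l2/l1 - 1.
log(3/13) = -1.466337.
13/3 = 4.333333.
KL = -1.466337 + 4.333333 - 1 = 1.8670

1.8670


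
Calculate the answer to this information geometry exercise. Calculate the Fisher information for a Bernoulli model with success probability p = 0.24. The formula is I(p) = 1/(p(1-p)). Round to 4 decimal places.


For Bernoulli(p), Fisher information is I(p) = 1/(p*(1-p)).
p = 0.24, 1-p = 0.76.
p*(1-p) = 0.1824.
I(p) = 1/0.1824 = 5.4825

5.4825


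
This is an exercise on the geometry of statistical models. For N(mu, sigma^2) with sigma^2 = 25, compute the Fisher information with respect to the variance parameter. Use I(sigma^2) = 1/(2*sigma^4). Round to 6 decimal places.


Fisher information for variance: I(sigma^2) = 1/(2*sigma^4).
sigma^2 = 25, so sigma^4 = 625.
I = 1/(2*625) = 1/1250 = 0.000800

0.000800


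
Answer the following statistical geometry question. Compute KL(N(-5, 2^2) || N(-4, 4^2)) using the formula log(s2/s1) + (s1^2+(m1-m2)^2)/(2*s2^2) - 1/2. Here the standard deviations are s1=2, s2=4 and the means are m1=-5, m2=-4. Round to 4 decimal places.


KL divergence between normal distributions:
KL = log(s2/s1) + (s1^2 + (m1-m2)^2)/(2*s2^2) - 1/2.
log(4/2) = 0.693147.
(2^2 + (-5--4)^2)/(2*4^2) = (4 + 1)/32 = 0.15625.
KL = 0.693147 + 0.15625 - 0.5 = 0.3494

0.3494


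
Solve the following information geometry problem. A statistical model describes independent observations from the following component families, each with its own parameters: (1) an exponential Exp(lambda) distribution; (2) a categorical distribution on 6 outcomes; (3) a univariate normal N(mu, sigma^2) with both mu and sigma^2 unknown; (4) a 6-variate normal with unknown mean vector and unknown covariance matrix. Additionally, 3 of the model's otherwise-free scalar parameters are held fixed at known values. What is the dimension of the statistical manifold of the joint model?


The dimension of a statistical manifold equals the number of free
(independent) real parameters of the model. For a product of independent
blocks the parameter counts add.
- exponential (lambda): 1.
- categorical on 6 outcomes (probabilities sum to 1): 6-1 = 5.
- normal (mu, sigma^2): 2.
- 6-variate normal: 6 (mean) + 6*7/2 = 21 (symmetric covariance) = 27.
Total = 1 + 5 + 2 + 27 = 35.
3 parameter(s) fixed at known values: 35 - 3 = 32.
Dimension = 32

32


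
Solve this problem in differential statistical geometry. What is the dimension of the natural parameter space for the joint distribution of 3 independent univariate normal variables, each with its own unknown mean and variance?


Exponential family dimension calculation:
Each univariate normal has two natural parameters (mu/sigma^2 and -1/(2 sigma^2)).
With 3 independent components, dim = 2 * 3 = 6.

6


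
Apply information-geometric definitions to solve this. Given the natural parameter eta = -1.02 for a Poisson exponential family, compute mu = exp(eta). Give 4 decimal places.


Expectation parameter for Poisson exponential family:
mu = exp(eta).
eta = -1.02.
mu = exp(-1.02) = 0.3606

0.3606


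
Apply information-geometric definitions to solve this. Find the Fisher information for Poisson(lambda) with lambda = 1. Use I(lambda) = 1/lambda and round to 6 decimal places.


Fisher information for Poisson: I(lambda) = 1/lambda.
lambda = 1.
I(lambda) = 1/1 = 1.000000

1.000000


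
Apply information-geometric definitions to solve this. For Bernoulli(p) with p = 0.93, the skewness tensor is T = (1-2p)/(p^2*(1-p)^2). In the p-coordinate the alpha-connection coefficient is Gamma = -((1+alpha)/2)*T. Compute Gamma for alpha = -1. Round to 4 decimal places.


Skewness (Amari-Chentsov) tensor: T = (1-2p)/(p^2*(1-p)^2).
p = 0.93, 1-2p = -0.86, p^2 = 0.8649, (1-p)^2 = 0.0049.
T = -0.86/(0.8649 * 0.0049) = -202.92543.
In the p-coordinate, Gamma^(alpha) = Gamma^(0) - (alpha/2)*T with Gamma^(0) = (1/2)*g'(p) = -T/2,
so Gamma^(alpha) = -((1+alpha)/2)*T.
alpha = -1, -(1+alpha)/2 = 0.0.
Gamma = 0.0 * -202.92543 = 0.0000

0.0000


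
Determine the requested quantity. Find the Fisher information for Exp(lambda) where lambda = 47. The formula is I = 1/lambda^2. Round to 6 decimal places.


Fisher information for exponential: I(lambda) = 1/lambda^2.
lambda = 47, lambda^2 = 2209.
I = 1/2209 = 0.000453

0.000453


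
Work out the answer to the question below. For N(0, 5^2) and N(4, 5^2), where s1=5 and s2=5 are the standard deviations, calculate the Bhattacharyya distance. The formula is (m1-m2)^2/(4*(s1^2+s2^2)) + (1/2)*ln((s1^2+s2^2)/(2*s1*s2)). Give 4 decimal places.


Bhattacharyya distance between two Gaussians:
DB = (m1-m2)^2/(4*(s1^2+s2^2)) + (1/2)*ln((s1^2+s2^2)/(2*s1*s2)).
(m1-m2)^2 = (-4)^2 = 16.
s1^2+s2^2 = 25 + 25 = 50.
term1 = 16/200 = 0.08.
term2 = 0.5*ln(50/50.0) = 0.0.
DB = 0.08 + 0.0 = 0.0800

0.0800


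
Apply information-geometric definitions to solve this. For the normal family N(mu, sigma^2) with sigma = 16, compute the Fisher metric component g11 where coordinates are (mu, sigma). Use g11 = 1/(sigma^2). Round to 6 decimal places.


For the 2-parameter normal family, the Fisher metric has:
  g11 = 1/sigma^2, g22 = 2/sigma^2.
sigma = 16, sigma^2 = 256.
g11 = 0.003906

0.003906


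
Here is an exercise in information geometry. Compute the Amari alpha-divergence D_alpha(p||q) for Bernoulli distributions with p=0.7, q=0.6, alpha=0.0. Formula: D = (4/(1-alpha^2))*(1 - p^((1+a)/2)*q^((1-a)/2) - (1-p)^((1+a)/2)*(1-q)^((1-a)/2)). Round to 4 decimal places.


Amari alpha-divergence:
D = (4/(1-alpha^2))*(1 - p^((1+a)/2)*q^((1-a)/2) - (1-p)^((1+a)/2)*(1-q)^((1-a)/2)).
alpha = 0.0, p = 0.7, q = 0.6.
e1 = (1+alpha)/2 = 0.5, e2 = (1-alpha)/2 = 0.5.
t1 = p^e1 * q^e2 = 0.7^0.5 * 0.6^0.5 = 0.648074.
t2 = (1-p)^e1 * (1-q)^e2 = 0.3^0.5 * 0.4^0.5 = 0.34641.
4/(1-alpha^2) = 4.0.
D = 4.0*(1 - 0.648074 - 0.34641) = 0.0221

0.0221


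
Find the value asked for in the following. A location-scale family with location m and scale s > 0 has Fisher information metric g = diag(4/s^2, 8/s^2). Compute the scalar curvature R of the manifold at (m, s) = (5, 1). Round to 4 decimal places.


The metric has the form g = (A dm^2 + B ds^2)/s^2 with A = 4, B = 8.
Substitute u = sqrt(A/B)*m: g = B*(du^2 + ds^2)/s^2, i.e. B times the
Poincare upper half-plane metric, which has constant Gaussian curvature -1.
Scaling a 2D metric by a constant c divides the Gaussian curvature by c,
so K = -1/B = -1/(8) = -0.1250 everywhere (the point (m, s) = (5, 1) is irrelevant:
the curvature is constant).
Scalar curvature in dimension 2: R = 2K = -2/(8) = -0.2500.

-0.2500


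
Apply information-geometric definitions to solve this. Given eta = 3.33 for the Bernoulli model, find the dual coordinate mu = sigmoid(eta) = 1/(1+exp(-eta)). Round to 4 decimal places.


Dual coordinate (expectation parameter) for Bernoulli:
mu = 1/(1+exp(-eta)).
eta = 3.33.
exp(-eta) = exp(-3.33) = 0.035793.
mu = 1/(1+0.035793) = 0.9654

0.9654


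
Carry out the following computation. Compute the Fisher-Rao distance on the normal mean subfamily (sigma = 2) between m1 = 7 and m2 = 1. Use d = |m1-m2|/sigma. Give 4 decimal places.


On the fixed-variance normal subfamily, geodesic distance = |m1-m2|/sigma.
|7 - 1| = 6.
sigma = 2.
d = 6/2 = 3.0000

3.0000


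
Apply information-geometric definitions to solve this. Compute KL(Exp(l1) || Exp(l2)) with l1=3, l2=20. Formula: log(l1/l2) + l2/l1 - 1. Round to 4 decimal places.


KL divergence for exponential family:
KL = log(l1/l2) + l2/l1 - 1.
log(3/20) = -1.89712.
20/3 = 6.666667.
KL = -1.89712 + 6.666667 - 1 = 3.7695

3.7695


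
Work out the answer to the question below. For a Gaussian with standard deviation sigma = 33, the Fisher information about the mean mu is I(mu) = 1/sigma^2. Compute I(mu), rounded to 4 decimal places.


The Fisher information for the mean of a normal distribution is I(mu) = 1/sigma^2.
sigma = 33, so sigma^2 = 1089.
I(mu) = 1/1089 = 0.0009

0.0009


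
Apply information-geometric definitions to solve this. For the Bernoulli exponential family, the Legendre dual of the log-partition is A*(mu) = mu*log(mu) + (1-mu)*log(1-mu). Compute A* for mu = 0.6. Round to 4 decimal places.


Legendre transform for Bernoulli:
A*(mu) = mu*log(mu) + (1-mu)*log(1-mu).
mu = 0.6, 1-mu = 0.4.
mu*log(mu) = 0.6*log(0.6) = -0.306495.
(1-mu)*log(1-mu) = 0.4*log(0.4) = -0.366516.
A* = -0.306495 + -0.366516 = -0.6730

-0.6730


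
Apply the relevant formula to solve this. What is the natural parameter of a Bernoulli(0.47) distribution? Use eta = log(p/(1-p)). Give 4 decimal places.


Natural parameter for Bernoulli: eta = log(p/(1-p)).
p = 0.47, 1-p = 0.53.
p/(1-p) = 0.886792.
eta = log(0.886792) = -0.1201

-0.1201


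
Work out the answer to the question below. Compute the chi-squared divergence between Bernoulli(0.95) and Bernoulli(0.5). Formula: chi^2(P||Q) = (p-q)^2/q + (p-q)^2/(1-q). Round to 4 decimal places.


Chi-squared divergence between Bernoulli distributions:
chi^2 = (p-q)^2/q + (p-q)^2/(1-q).
p = 0.95, q = 0.5, p-q = 0.45.
(p-q)^2 = 0.2025.
term1 = 0.2025/0.5 = 0.405.
term2 = 0.2025/0.5 = 0.405.
chi^2 = 0.405 + 0.405 = 0.8100

0.8100


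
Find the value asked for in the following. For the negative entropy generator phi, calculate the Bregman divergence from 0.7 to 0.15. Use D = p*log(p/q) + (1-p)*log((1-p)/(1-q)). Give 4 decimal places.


Bregman divergence with negative entropy generator:
D = p*log(p/q) + (1-p)*log((1-p)/(1-q)).
p = 0.7, q = 0.15.
p*log(p/q) = 0.7*log(0.7/0.15) = 1.078312.
(1-p)*log((1-p)/(1-q)) = 0.3*log(0.3/0.85) = -0.312436.
D = 1.078312 + -0.312436 = 0.7659

0.7659


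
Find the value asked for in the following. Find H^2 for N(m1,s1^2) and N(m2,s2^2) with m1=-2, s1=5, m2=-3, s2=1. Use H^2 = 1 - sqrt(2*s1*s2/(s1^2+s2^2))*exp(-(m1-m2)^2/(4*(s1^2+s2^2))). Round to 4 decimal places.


Squared Hellinger distance for Gaussians:
H^2 = 1 - sqrt(2*s1*s2/(s1^2+s2^2)) * exp(-(m1-m2)^2/(4*(s1^2+s2^2))).
s1^2 = 25, s2^2 = 1, s1^2+s2^2 = 26.
sqrt(2*5*1/(26)) = 0.620174.
(m1-m2)^2 = (1)^2 = 1.
exp(-1/(4*26)) = exp(-0.009615) = 0.990431.
H^2 = 1 - 0.620174*0.990431 = 0.3858

0.3858


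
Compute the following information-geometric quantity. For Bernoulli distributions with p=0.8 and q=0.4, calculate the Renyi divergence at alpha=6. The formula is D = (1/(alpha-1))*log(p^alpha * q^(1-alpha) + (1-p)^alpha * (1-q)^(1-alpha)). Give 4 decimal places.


Renyi divergence of order alpha between Bernoulli distributions:
D = (1/(alpha-1))*log(p^alpha * q^(1-alpha) + (1-p)^alpha * (1-q)^(1-alpha)).
alpha = 6, p = 0.8, q = 0.4.
p^alpha * q^(1-alpha) = 0.8^6 * 0.4^-5 = 25.6.
(1-p)^alpha * (1-q)^(1-alpha) = 0.2^6 * 0.6^-5 = 0.000823.
sum = 25.6 + 0.000823 = 25.600823.
D = (1/5)*log(25.600823) = 0.6485

0.6485


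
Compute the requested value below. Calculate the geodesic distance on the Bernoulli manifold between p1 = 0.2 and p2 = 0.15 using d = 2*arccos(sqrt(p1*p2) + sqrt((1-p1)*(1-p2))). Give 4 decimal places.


Geodesic distance on Bernoulli manifold:
d(p1,p2) = 2*arccos(sqrt(p1*p2) + sqrt((1-p1)*(1-p2))).
sqrt(p1*p2) = sqrt(0.2*0.15) = 0.173205.
sqrt((1-p1)*(1-p2)) = sqrt(0.8*0.85) = 0.824621.
arg = 0.173205 + 0.824621 = 0.997826.
d = 2*arccos(0.997826) = 0.1319

0.1319


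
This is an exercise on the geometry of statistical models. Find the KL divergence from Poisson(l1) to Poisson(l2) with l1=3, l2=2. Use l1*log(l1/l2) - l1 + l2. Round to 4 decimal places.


KL divergence for Poisson:
KL = l1*log(l1/l2) - l1 + l2.
l1 = 3, l2 = 2.
log(3/2) = 0.405465.
l1*log(l1/l2) = 3 * 0.405465 = 1.216395.
KL = 1.216395 - 3 + 2 = 0.2164

0.2164


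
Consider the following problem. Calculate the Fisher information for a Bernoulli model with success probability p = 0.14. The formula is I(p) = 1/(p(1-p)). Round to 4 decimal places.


For Bernoulli(p), Fisher information is I(p) = 1/(p*(1-p)).
p = 0.14, 1-p = 0.86.
p*(1-p) = 0.1204.
I(p) = 1/0.1204 = 8.3056

8.3056


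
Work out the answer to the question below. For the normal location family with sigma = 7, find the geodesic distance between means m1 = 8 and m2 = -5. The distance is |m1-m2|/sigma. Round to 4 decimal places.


On the fixed-variance normal subfamily, geodesic distance = |m1-m2|/sigma.
|8 - -5| = 13.
sigma = 7.
d = 13/7 = 1.8571

1.8571


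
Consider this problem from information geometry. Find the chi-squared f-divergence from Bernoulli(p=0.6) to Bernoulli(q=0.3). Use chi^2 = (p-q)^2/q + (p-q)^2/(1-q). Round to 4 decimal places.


Chi-squared divergence between Bernoulli distributions:
chi^2 = (p-q)^2/q + (p-q)^2/(1-q).
p = 0.6, q = 0.3, p-q = 0.3.
(p-q)^2 = 0.09.
term1 = 0.09/0.3 = 0.3.
term2 = 0.09/0.7 = 0.128571.
chi^2 = 0.3 + 0.128571 = 0.4286

0.4286


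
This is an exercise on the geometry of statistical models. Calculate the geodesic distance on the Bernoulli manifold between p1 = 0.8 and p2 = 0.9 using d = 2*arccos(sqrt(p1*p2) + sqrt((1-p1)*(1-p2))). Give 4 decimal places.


Geodesic distance on Bernoulli manifold:
d(p1,p2) = 2*arccos(sqrt(p1*p2) + sqrt((1-p1)*(1-p2))).
sqrt(p1*p2) = sqrt(0.8*0.9) = 0.848528.
sqrt((1-p1)*(1-p2)) = sqrt(0.2*0.1) = 0.141421.
arg = 0.848528 + 0.141421 = 0.989949.
d = 2*arccos(0.989949) = 0.2838

0.2838


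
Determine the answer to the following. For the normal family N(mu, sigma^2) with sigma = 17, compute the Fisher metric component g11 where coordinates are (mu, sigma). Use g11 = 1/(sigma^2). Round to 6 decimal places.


For the 2-parameter normal family, the Fisher metric has:
  g11 = 1/sigma^2, g22 = 2/sigma^2.
sigma = 17, sigma^2 = 289.
g11 = 0.003460

0.003460


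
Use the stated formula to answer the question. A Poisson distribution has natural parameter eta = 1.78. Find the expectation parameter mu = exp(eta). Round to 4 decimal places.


Expectation parameter for Poisson exponential family:
mu = exp(eta).
eta = 1.78.
mu = exp(1.78) = 5.9299

5.9299


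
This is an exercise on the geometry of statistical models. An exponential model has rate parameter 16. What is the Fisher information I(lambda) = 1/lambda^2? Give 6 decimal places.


Fisher information for exponential: I(lambda) = 1/lambda^2.
lambda = 16, lambda^2 = 256.
I = 1/256 = 0.003906

0.003906


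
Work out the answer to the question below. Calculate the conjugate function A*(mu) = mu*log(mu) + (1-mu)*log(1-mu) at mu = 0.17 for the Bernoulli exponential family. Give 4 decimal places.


Legendre transform for Bernoulli:
A*(mu) = mu*log(mu) + (1-mu)*log(1-mu).
mu = 0.17, 1-mu = 0.83.
mu*log(mu) = 0.17*log(0.17) = -0.301233.
(1-mu)*log(1-mu) = 0.83*log(0.83) = -0.154654.
A* = -0.301233 + -0.154654 = -0.4559

-0.4559


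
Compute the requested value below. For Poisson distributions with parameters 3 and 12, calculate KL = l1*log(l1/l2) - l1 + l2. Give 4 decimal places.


KL divergence for Poisson:
KL = l1*log(l1/l2) - l1 + l2.
l1 = 3, l2 = 12.
log(3/12) = -1.386294.
l1*log(l1/l2) = 3 * -1.386294 = -4.158883.
KL = -4.158883 - 3 + 12 = 4.8411

4.8411


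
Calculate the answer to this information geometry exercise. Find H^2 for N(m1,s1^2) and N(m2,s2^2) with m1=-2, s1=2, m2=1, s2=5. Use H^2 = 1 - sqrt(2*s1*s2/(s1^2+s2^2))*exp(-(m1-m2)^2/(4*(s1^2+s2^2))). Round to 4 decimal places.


Squared Hellinger distance for Gaussians:
H^2 = 1 - sqrt(2*s1*s2/(s1^2+s2^2)) * exp(-(m1-m2)^2/(4*(s1^2+s2^2))).
s1^2 = 4, s2^2 = 25, s1^2+s2^2 = 29.
sqrt(2*2*5/(29)) = 0.830455.
(m1-m2)^2 = (-3)^2 = 9.
exp(-9/(4*29)) = exp(-0.077586) = 0.925347.
H^2 = 1 - 0.830455*0.925347 = 0.2315

0.2315


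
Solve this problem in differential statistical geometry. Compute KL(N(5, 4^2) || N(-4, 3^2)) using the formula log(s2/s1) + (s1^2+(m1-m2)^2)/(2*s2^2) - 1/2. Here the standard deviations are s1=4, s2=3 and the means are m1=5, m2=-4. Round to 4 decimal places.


KL divergence between normal distributions:
KL = log(s2/s1) + (s1^2 + (m1-m2)^2)/(2*s2^2) - 1/2.
log(3/4) = -0.287682.
(4^2 + (5--4)^2)/(2*3^2) = (16 + 81)/18 = 5.388889.
KL = -0.287682 + 5.388889 - 0.5 = 4.6012

4.6012


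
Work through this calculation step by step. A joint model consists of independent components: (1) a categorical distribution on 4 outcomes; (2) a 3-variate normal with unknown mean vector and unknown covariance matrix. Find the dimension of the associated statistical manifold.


The dimension of a statistical manifold equals the number of free
(independent) real parameters of the model. For a product of independent
blocks the parameter counts add.
- categorical on 4 outcomes (probabilities sum to 1): 4-1 = 3.
- 3-variate normal: 3 (mean) + 3*4/2 = 6 (symmetric covariance) = 9.
Total = 3 + 9 = 12.
Dimension = 12

12


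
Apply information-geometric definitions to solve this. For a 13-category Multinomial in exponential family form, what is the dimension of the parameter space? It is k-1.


Exponential family dimension calculation:
For Multinomial with k=13 categories, dim = k-1 = 12.

12


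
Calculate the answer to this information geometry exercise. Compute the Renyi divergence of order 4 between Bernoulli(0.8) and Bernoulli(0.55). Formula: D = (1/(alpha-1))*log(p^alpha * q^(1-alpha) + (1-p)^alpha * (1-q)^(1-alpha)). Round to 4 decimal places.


Renyi divergence of order alpha between Bernoulli distributions:
D = (1/(alpha-1))*log(p^alpha * q^(1-alpha) + (1-p)^alpha * (1-q)^(1-alpha)).
alpha = 4, p = 0.8, q = 0.55.
p^alpha * q^(1-alpha) = 0.8^4 * 0.55^-3 = 2.461908.
(1-p)^alpha * (1-q)^(1-alpha) = 0.2^4 * 0.45^-3 = 0.017558.
sum = 2.461908 + 0.017558 = 2.479467.
D = (1/3)*log(2.479467) = 0.3027

0.3027


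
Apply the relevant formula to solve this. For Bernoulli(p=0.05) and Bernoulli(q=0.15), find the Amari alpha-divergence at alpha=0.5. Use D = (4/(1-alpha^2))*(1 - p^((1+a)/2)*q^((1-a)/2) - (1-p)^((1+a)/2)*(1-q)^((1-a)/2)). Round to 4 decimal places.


Amari alpha-divergence:
D = (4/(1-alpha^2))*(1 - p^((1+a)/2)*q^((1-a)/2) - (1-p)^((1+a)/2)*(1-q)^((1-a)/2)).
alpha = 0.5, p = 0.05, q = 0.15.
e1 = (1+alpha)/2 = 0.75, e2 = (1-alpha)/2 = 0.25.
t1 = p^e1 * q^e2 = 0.05^0.75 * 0.15^0.25 = 0.065804.
t2 = (1-p)^e1 * (1-q)^e2 = 0.95^0.75 * 0.85^0.25 = 0.923948.
4/(1-alpha^2) = 5.333333.
D = 5.333333*(1 - 0.065804 - 0.923948) = 0.0547

0.0547


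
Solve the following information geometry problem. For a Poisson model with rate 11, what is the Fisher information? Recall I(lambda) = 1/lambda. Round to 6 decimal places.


Fisher information for Poisson: I(lambda) = 1/lambda.
lambda = 11.
I(lambda) = 1/11 = 0.090909

0.090909


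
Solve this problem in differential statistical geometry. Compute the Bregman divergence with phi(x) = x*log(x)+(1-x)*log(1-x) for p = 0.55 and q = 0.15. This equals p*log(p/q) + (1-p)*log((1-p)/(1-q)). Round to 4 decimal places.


Bregman divergence with negative entropy generator:
D = p*log(p/q) + (1-p)*log((1-p)/(1-q)).
p = 0.55, q = 0.15.
p*log(p/q) = 0.55*log(0.55/0.15) = 0.714606.
(1-p)*log((1-p)/(1-q)) = 0.45*log(0.45/0.85) = -0.286195.
D = 0.714606 + -0.286195 = 0.4284

0.4284


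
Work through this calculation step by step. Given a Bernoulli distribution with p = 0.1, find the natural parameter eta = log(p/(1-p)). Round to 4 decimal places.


Natural parameter for Bernoulli: eta = log(p/(1-p)).
p = 0.1, 1-p = 0.9.
p/(1-p) = 0.111111.
eta = log(0.111111) = -2.1972

-2.1972


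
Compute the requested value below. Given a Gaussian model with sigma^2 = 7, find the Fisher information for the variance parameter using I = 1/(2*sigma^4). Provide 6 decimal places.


Fisher information for variance: I(sigma^2) = 1/(2*sigma^4).
sigma^2 = 7, so sigma^4 = 49.
I = 1/(2*49) = 1/98 = 0.010204

0.010204


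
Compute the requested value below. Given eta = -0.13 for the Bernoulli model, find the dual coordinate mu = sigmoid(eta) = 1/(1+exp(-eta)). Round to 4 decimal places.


Dual coordinate (expectation parameter) for Bernoulli:
mu = 1/(1+exp(-eta)).
eta = -0.13.
exp(-eta) = exp(0.13) = 1.138828.
mu = 1/(1+1.138828) = 0.4675

0.4675


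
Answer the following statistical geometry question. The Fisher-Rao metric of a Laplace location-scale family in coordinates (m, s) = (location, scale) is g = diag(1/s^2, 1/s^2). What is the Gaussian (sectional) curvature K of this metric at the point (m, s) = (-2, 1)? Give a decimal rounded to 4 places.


The metric has the form g = (A dm^2 + B ds^2)/s^2 with A = 1, B = 1.
Substitute u = sqrt(A/B)*m: g = B*(du^2 + ds^2)/s^2, i.e. B times the
Poincare upper half-plane metric, which has constant Gaussian curvature -1.
Scaling a 2D metric by a constant c divides the Gaussian curvature by c,
so K = -1/B = -1/(1) = -1.0000 everywhere (the point (m, s) = (-2, 1) is irrelevant:
the curvature is constant).
The requested Gaussian curvature is K = -1.0000.

-1.0000


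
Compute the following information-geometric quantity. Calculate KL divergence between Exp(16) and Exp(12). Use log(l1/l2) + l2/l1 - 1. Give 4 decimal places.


KL divergence for exponential family:
KL = log(l1/l2) + l2/l1 - 1.
log(16/12) = 0.287682.
12/16 = 0.75.
KL = 0.287682 + 0.75 - 1 = 0.0377

0.0377


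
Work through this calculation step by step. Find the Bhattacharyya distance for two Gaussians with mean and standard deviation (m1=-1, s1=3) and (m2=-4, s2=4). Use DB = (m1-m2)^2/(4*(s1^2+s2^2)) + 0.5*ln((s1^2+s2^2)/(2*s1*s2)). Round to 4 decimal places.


Bhattacharyya distance between two Gaussians:
DB = (m1-m2)^2/(4*(s1^2+s2^2)) + (1/2)*ln((s1^2+s2^2)/(2*s1*s2)).
(m1-m2)^2 = (3)^2 = 9.
s1^2+s2^2 = 9 + 16 = 25.
term1 = 9/100 = 0.09.
term2 = 0.5*ln(25/24.0) = 0.020411.
DB = 0.09 + 0.020411 = 0.1104

0.1104
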